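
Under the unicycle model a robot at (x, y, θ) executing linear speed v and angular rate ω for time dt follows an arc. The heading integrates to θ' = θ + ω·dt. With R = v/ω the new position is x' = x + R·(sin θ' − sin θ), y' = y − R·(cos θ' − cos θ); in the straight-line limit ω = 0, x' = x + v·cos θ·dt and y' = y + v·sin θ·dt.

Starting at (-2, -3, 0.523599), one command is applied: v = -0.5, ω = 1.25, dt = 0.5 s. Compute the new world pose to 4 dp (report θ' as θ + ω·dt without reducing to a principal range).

(-2.1649, -3.1825, 1.1486)

θ' = 0.5236 + 1.25·0.5 = 1.1486
R = v/ω = -0.5/1.25 = -0.4000
x' = -2 + -0.4000·(sin 1.1486 − sin 0.5236) = -2.1649
y' = -3 − -0.4000·(cos 1.1486 − cos 0.5236) = -3.1825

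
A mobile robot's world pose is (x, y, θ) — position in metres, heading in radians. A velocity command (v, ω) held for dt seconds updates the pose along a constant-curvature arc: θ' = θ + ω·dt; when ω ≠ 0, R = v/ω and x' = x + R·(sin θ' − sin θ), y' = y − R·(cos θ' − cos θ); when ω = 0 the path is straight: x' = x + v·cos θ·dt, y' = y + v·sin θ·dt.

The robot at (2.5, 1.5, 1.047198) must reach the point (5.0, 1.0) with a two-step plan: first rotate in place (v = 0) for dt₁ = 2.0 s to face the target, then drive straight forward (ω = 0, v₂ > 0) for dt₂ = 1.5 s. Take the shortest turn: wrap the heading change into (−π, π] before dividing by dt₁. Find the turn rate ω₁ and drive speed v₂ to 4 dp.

ω₁ = -0.6223, v₂ = 1.6997

heading to target = atan2(1−1.5, 5−2.5) = -0.1974
Δθ = wrap(-0.1974 − 1.0472) = -1.2446; ω₁ = Δθ/dt₁ = -0.6223
distance = √((5−2.5)² + (1−1.5)²) = 2.5495; v₂ = distance/dt₂ = 1.6997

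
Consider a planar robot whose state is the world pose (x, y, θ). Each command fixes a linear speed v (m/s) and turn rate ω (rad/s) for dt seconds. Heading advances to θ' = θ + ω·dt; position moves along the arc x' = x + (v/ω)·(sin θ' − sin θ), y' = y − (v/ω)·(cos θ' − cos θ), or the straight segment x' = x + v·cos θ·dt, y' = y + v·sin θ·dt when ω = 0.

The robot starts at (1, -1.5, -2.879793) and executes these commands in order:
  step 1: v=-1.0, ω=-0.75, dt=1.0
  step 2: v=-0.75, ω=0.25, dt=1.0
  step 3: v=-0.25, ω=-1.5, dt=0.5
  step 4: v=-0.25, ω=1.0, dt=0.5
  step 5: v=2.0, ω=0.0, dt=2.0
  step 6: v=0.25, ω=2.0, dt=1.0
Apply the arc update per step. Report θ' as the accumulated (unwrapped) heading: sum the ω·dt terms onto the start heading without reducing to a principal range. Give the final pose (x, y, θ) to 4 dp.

(-0.8551, -0.2565, -1.6298)

step 1: θ'=-3.6298 (R=1.3333) → pose (1.9705, -1.6103, -3.6298)
step 2: θ'=-3.3798 (R=-3.0000) → pose (2.6697, -1.8761, -3.3798)
step 3: θ'=-4.1298 (R=0.1667) → pose (2.7696, -1.9463, -4.1298)
step 4: θ'=-3.6298 (R=-0.2500) → pose (2.8611, -2.0296, -3.6298)
step 5: θ'=-3.6298 (straight) → pose (-0.6716, -0.1534, -3.6298)
step 6: θ'=-1.6298 (R=0.1250) → pose (-0.8551, -0.2565, -1.6298)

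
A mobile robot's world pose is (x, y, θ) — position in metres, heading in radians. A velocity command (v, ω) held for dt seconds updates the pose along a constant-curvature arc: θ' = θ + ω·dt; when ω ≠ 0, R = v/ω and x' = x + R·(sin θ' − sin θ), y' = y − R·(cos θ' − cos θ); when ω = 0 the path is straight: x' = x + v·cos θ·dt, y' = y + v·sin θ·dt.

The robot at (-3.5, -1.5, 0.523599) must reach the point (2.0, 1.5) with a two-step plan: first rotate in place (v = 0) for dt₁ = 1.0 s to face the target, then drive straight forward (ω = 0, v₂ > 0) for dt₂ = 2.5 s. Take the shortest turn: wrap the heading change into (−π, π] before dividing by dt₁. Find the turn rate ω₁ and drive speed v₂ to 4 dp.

ω₁ = -0.0243, v₂ = 2.5060

heading to target = atan2(1.5−-1.5, 2−-3.5) = 0.4993
Δθ = wrap(0.4993 − 0.5236) = -0.0243; ω₁ = Δθ/dt₁ = -0.0243
distance = √((2−-3.5)² + (1.5−-1.5)²) = 6.2650; v₂ = distance/dt₂ = 2.5060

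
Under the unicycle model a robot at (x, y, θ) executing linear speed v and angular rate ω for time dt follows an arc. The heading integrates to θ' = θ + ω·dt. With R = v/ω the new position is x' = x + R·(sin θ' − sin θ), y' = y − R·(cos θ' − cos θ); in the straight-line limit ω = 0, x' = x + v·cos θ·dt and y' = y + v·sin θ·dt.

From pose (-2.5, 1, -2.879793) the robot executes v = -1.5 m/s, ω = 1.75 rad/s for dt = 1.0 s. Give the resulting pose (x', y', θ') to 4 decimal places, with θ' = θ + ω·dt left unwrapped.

(-1.9467, 2.1938, -1.1298)

θ' = -2.8798 + 1.75·1.0 = -1.1298
R = v/ω = -1.5/1.75 = -0.8571
x' = -2.5 + -0.8571·(sin -1.1298 − sin -2.8798) = -1.9467
y' = 1 − -0.8571·(cos -1.1298 − cos -2.8798) = 2.1938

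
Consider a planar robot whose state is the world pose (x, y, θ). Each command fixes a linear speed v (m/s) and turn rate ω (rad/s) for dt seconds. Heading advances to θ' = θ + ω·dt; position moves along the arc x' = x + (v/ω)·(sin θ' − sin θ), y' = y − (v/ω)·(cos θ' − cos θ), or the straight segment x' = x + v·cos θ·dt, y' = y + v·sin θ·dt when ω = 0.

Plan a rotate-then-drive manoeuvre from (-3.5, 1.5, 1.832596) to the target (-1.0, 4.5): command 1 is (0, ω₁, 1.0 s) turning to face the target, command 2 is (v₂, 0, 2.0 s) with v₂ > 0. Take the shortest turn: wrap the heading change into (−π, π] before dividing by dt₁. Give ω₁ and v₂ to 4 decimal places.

ω₁ = -0.9565, v₂ = 1.9526

heading to target = atan2(4.5−1.5, -1−-3.5) = 0.8761
Δθ = wrap(0.8761 − 1.8326) = -0.9565; ω₁ = Δθ/dt₁ = -0.9565
distance = √((-1−-3.5)² + (4.5−1.5)²) = 3.9051; v₂ = distance/dt₂ = 1.9526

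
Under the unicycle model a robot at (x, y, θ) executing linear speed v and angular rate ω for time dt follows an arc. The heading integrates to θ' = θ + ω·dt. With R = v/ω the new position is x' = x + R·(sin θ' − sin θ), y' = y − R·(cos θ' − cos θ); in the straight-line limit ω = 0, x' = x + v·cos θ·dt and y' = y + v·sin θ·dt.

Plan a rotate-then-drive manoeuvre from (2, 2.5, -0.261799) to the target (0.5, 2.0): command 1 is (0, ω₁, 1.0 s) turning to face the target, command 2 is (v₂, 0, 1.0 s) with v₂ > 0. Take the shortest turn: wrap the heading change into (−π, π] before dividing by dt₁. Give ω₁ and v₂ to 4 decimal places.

ω₁ = -2.5580, v₂ = 1.5811

heading to target = atan2(2−2.5, 0.5−2) = -2.8198
Δθ = wrap(-2.8198 − -0.2618) = -2.5580; ω₁ = Δθ/dt₁ = -2.5580
distance = √((0.5−2)² + (2−2.5)²) = 1.5811; v₂ = distance/dt₂ = 1.5811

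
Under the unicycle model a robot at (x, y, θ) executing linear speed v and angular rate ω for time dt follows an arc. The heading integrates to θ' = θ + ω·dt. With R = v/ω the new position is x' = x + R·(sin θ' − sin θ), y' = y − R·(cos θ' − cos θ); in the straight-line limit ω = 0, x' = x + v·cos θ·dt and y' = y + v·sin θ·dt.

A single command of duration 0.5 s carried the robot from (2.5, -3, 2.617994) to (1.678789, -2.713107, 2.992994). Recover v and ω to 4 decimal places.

Δθ = 2.992994 − 2.617994 = 0.375000
ω = Δθ/dt = 0.375000/0.5 = 0.7500
R = Δx/(sin θ' − sin θ) = 2.3333
v = R·ω = 2.3333·0.7500 = 1.7500

v = 1.7500, ω = 0.7500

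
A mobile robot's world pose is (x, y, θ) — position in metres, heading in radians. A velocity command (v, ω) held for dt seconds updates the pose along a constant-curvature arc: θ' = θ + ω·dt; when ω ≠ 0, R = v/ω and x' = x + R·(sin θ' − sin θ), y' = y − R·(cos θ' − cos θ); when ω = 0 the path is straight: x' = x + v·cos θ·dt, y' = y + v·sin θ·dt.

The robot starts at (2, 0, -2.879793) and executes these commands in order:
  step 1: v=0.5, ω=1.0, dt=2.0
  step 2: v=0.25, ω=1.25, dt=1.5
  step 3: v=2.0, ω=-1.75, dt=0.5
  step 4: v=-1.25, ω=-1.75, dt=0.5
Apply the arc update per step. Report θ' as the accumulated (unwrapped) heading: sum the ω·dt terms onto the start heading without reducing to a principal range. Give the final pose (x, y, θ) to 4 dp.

(2.3126, -0.0817, -0.7548)

step 1: θ'=-0.8798 (R=0.5000) → pose (1.7441, -0.8016, -0.8798)
step 2: θ'=0.9952 (R=0.2000) → pose (2.0660, -0.7830, 0.9952)
step 3: θ'=0.1202 (R=-1.1429) → pose (2.8877, -0.2705, 0.1202)
step 4: θ'=-0.7548 (R=0.7143) → pose (2.3126, -0.0817, -0.7548)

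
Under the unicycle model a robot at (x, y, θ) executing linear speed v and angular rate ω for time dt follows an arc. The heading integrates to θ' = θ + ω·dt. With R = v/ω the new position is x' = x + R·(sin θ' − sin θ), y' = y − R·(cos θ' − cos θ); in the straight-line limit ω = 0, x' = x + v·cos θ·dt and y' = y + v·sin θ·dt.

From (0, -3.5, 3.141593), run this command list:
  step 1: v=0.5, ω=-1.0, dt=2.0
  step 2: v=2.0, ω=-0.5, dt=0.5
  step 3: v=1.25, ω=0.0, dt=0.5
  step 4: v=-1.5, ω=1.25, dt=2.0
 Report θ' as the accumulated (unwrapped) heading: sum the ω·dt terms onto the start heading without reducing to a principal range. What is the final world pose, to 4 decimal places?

step 1: θ'=1.1416 (R=-0.5000) → pose (-0.4546, -2.7919, 1.1416)
step 2: θ'=0.8916 (R=-4.0000) → pose (0.0702, -1.9438, 0.8916)
step 3: θ'=0.8916 (straight) → pose (0.4629, -1.4575, 0.8916)
step 4: θ'=3.3916 (R=-1.2000) → pose (1.6934, -3.3740, 3.3916)

(1.6934, -3.3740, 3.3916)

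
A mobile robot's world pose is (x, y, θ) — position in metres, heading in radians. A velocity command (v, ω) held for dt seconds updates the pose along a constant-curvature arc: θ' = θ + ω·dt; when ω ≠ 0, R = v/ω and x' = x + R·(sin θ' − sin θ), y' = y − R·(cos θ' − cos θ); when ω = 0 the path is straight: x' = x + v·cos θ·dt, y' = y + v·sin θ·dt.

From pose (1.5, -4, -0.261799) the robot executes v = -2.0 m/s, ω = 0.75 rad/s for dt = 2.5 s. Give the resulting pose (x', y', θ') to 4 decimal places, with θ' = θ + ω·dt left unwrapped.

(-1.8545, -6.6888, 1.6132)

θ' = -0.2618 + 0.75·2.5 = 1.6132
R = v/ω = -2.0/0.75 = -2.6667
x' = 1.5 + -2.6667·(sin 1.6132 − sin -0.2618) = -1.8545
y' = -4 − -2.6667·(cos 1.6132 − cos -0.2618) = -6.6888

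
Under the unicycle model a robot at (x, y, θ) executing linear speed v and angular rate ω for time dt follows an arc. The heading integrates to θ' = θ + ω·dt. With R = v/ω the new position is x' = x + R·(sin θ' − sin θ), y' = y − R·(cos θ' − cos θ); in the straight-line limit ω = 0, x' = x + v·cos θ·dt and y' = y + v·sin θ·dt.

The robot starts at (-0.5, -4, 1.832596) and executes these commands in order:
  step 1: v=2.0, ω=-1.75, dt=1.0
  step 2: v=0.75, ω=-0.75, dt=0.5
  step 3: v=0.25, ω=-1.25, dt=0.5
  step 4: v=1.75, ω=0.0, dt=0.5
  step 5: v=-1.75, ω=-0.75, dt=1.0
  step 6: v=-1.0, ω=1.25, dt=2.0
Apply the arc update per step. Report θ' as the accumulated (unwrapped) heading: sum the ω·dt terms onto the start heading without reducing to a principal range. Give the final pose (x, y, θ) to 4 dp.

(-0.3443, -1.1100, 0.8326)

step 1: θ'=0.0826 (R=-1.1429) → pose (0.5096, -2.5652, 0.0826)
step 2: θ'=-0.2924 (R=-1.0000) → pose (0.8804, -2.6043, -0.2924)
step 3: θ'=-0.9174 (R=-0.2000) → pose (0.9815, -2.6742, -0.9174)
step 4: θ'=-0.9174 (straight) → pose (1.5134, -3.3690, -0.9174)
step 5: θ'=-1.6674 (R=2.3333) → pose (1.0437, -1.7255, -1.6674)
step 6: θ'=0.8326 (R=-0.8000) → pose (-0.3443, -1.1100, 0.8326)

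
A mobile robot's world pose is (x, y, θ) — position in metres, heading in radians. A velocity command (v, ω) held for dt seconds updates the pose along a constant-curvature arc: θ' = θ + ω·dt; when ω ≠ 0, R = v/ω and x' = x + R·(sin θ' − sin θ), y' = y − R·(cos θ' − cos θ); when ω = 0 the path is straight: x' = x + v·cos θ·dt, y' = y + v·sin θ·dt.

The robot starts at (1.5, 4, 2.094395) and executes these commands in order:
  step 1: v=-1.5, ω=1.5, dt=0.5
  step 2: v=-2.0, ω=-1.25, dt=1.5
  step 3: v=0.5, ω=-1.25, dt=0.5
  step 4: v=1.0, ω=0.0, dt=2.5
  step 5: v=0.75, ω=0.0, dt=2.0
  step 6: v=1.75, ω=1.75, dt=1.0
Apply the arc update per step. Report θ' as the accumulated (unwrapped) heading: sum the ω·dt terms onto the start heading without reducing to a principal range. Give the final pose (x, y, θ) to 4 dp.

(7.4122, 4.0507, 2.0944)

step 1: θ'=2.8444 (R=-1.0000) → pose (2.0732, 3.5438, 2.8444)
step 2: θ'=0.9694 (R=1.6000) → pose (2.9239, 1.1087, 0.9694)
step 3: θ'=0.3444 (R=-0.4000) → pose (3.1187, 1.2589, 0.3444)
step 4: θ'=0.3444 (straight) → pose (5.4719, 2.1030, 0.3444)
step 5: θ'=0.3444 (straight) → pose (6.8838, 2.6094, 0.3444)
step 6: θ'=2.0944 (R=1.0000) → pose (7.4122, 4.0507, 2.0944)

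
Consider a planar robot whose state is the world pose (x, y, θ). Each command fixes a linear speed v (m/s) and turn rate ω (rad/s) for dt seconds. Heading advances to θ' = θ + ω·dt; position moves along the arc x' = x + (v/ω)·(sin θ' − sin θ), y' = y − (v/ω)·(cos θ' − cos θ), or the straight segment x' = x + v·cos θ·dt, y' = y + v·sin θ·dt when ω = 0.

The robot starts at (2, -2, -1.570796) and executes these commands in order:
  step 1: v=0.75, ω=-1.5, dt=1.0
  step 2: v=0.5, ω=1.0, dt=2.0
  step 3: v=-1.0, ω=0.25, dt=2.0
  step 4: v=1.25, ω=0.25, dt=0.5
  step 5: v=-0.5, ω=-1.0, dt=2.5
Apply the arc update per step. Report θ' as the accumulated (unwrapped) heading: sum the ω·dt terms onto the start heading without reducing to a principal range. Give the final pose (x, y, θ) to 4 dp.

(0.4468, -1.1514, -2.9458)

step 1: θ'=-3.0708 (R=-0.5000) → pose (1.5354, -2.4987, -3.0708)
step 2: θ'=-1.0708 (R=0.5000) → pose (1.1319, -3.2372, -1.0708)
step 3: θ'=-0.5708 (R=-4.0000) → pose (-0.2172, -1.7890, -0.5708)
step 4: θ'=-0.4458 (R=5.0000) → pose (0.3285, -2.0930, -0.4458)
step 5: θ'=-2.9458 (R=0.5000) → pose (0.4468, -1.1514, -2.9458)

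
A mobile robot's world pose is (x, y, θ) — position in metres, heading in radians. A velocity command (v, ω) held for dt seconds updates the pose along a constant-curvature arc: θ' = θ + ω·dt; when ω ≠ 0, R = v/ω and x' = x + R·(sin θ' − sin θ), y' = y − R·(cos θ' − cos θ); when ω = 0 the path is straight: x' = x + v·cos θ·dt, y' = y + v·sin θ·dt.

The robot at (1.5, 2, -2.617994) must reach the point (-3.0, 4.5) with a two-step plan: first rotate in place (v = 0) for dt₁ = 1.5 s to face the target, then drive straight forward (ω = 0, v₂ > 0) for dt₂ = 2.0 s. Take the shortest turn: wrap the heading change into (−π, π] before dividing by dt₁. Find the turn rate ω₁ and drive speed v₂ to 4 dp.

ω₁ = -0.6871, v₂ = 2.5739

heading to target = atan2(4.5−2, -3−1.5) = 2.6345
Δθ = wrap(2.6345 − -2.6180) = -1.0307; ω₁ = Δθ/dt₁ = -0.6871
distance = √((-3−1.5)² + (4.5−2)²) = 5.1478; v₂ = distance/dt₂ = 2.5739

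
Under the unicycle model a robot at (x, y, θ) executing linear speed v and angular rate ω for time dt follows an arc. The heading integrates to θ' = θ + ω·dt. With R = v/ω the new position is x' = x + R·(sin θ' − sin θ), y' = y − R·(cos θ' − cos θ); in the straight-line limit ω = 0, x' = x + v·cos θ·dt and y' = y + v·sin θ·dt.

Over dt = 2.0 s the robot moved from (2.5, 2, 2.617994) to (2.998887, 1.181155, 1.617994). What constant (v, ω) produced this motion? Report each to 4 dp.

Δθ = 1.617994 − 2.617994 = -1.000000
ω = Δθ/dt = -1.000000/2.0 = -0.5000
R = −Δy/(cos θ' − cos θ) = 1.0000
v = R·ω = 1.0000·-0.5000 = -0.5000

v = -0.5000, ω = -0.5000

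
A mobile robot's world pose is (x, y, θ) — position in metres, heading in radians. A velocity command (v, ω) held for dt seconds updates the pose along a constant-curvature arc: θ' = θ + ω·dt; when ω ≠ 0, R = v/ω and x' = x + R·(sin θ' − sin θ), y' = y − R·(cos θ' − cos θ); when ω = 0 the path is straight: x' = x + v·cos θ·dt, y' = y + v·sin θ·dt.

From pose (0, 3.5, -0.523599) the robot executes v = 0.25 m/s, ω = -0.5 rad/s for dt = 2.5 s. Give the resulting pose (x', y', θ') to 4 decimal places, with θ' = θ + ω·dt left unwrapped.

(0.2398, 2.9663, -1.7736)

θ' = -0.5236 + -0.5·2.5 = -1.7736
R = v/ω = 0.25/-0.5 = -0.5000
x' = 0 + -0.5000·(sin -1.7736 − sin -0.5236) = 0.2398
y' = 3.5 − -0.5000·(cos -1.7736 − cos -0.5236) = 2.9663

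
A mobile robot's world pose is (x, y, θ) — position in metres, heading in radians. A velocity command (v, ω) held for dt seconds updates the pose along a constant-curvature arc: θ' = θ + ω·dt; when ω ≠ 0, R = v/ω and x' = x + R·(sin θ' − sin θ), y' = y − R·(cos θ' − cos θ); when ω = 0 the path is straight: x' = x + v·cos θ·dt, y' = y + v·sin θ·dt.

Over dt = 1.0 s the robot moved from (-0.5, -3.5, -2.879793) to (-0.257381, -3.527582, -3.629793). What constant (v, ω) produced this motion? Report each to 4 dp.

Δθ = -3.629793 − -2.879793 = -0.750000
ω = Δθ/dt = -0.750000/1.0 = -0.7500
R = Δx/(sin θ' − sin θ) = 0.3333
v = R·ω = 0.3333·-0.7500 = -0.2500

v = -0.2500, ω = -0.7500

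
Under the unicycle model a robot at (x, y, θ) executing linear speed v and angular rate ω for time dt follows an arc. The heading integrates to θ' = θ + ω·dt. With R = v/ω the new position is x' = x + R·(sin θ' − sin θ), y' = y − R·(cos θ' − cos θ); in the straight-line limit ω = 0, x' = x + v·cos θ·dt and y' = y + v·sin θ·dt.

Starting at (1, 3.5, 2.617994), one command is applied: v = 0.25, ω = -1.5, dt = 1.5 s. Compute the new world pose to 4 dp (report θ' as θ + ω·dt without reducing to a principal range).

θ' = 2.6180 + -1.5·1.5 = 0.3680
R = v/ω = 0.25/-1.5 = -0.1667
x' = 1 + -0.1667·(sin 0.3680 − sin 2.6180) = 1.0234
y' = 3.5 − -0.1667·(cos 0.3680 − cos 2.6180) = 3.7998

(1.0234, 3.7998, 0.3680)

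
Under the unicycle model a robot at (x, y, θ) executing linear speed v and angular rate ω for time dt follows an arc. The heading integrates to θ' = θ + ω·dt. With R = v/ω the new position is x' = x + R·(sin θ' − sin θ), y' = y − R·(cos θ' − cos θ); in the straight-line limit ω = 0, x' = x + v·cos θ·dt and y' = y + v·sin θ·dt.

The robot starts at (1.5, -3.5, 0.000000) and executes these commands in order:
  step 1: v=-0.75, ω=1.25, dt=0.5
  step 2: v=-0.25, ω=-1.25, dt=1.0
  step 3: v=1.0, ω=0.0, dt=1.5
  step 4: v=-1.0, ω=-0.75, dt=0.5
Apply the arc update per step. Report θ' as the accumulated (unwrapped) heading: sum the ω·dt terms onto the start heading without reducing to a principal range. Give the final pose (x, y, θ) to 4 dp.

step 1: θ'=0.6250 (R=-0.6000) → pose (1.1489, -3.6134, 0.6250)
step 2: θ'=-0.6250 (R=0.2000) → pose (0.9149, -3.6134, -0.6250)
step 3: θ'=-0.6250 (straight) → pose (2.1313, -4.4911, -0.6250)
step 4: θ'=-1.0000 (R=1.3333) → pose (1.7895, -4.1302, -1.0000)

(1.7895, -4.1302, -1.0000)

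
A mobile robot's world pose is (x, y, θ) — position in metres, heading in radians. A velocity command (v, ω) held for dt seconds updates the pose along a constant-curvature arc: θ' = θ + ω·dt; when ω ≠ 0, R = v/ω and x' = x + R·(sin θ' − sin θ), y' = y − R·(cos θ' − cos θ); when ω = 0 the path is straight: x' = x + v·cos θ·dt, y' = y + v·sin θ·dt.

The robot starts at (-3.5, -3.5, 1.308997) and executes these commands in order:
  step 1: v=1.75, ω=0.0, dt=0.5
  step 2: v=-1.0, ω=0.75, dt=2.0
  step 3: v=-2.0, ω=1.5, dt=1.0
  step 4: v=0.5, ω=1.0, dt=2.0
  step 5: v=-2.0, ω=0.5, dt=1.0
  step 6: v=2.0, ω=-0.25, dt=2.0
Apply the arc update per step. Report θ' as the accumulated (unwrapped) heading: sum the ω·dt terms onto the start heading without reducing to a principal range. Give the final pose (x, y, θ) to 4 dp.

step 1: θ'=1.3090 (straight) → pose (-3.2735, -2.6548, 1.3090)
step 2: θ'=2.8090 (R=-1.3333) → pose (-2.4210, -4.2602, 2.8090)
step 3: θ'=4.3090 (R=-1.3333) → pose (-0.7593, -3.5233, 4.3090)
step 4: θ'=6.3090 (R=0.5000) → pose (-0.2865, -4.2194, 6.3090)
step 5: θ'=6.8090 (R=-4.0000) → pose (-2.1910, -4.7584, 6.8090)
step 6: θ'=6.3090 (R=-8.0000) → pose (1.6179, -3.6804, 6.3090)

(1.6179, -3.6804, 6.3090)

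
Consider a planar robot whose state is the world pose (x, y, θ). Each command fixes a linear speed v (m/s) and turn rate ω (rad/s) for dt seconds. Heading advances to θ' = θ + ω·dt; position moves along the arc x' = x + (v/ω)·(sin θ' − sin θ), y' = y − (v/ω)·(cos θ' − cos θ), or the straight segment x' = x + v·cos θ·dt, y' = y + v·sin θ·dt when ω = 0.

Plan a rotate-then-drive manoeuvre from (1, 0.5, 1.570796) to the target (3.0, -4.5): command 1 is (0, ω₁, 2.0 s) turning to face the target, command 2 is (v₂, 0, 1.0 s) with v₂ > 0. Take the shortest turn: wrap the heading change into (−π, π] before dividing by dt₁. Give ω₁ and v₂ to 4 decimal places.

heading to target = atan2(-4.5−0.5, 3−1) = -1.1903
Δθ = wrap(-1.1903 − 1.5708) = -2.7611; ω₁ = Δθ/dt₁ = -1.3805
distance = √((3−1)² + (-4.5−0.5)²) = 5.3852; v₂ = distance/dt₂ = 5.3852

ω₁ = -1.3805, v₂ = 5.3852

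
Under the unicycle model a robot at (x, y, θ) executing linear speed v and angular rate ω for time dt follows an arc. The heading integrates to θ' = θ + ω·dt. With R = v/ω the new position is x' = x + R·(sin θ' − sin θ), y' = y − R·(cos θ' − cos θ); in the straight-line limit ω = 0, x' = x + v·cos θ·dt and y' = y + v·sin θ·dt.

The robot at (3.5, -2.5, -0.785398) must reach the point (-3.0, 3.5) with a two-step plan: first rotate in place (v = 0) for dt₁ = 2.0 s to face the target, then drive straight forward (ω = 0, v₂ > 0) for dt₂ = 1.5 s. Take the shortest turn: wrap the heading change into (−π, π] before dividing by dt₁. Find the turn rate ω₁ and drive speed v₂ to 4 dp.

heading to target = atan2(3.5−-2.5, -3−3.5) = 2.3962
Δθ = wrap(2.3962 − -0.7854) = -3.1016; ω₁ = Δθ/dt₁ = -1.5508
distance = √((-3−3.5)² + (3.5−-2.5)²) = 8.8459; v₂ = distance/dt₂ = 5.8973

ω₁ = -1.5508, v₂ = 5.8973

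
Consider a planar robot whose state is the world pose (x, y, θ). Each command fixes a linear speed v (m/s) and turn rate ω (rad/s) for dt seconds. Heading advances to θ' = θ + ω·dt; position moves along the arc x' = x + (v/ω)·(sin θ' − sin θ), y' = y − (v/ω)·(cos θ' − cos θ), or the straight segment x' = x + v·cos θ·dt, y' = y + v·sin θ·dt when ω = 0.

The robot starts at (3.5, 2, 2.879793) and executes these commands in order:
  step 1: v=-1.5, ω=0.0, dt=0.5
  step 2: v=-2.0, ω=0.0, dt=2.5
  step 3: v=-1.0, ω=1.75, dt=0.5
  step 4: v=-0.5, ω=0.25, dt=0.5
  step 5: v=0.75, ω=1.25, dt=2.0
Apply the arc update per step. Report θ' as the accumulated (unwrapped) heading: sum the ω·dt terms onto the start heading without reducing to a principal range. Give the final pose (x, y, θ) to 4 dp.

(10.1874, -0.2883, 6.3798)

step 1: θ'=2.8798 (straight) → pose (4.2244, 1.8059, 2.8798)
step 2: θ'=2.8798 (straight) → pose (9.0541, 0.5118, 2.8798)
step 3: θ'=3.7548 (R=-0.5714) → pose (9.5308, 0.5964, 3.7548)
step 4: θ'=3.8798 (R=-2.0000) → pose (9.7258, 0.7527, 3.8798)
step 5: θ'=6.3798 (R=0.6000) → pose (10.1874, -0.2883, 6.3798)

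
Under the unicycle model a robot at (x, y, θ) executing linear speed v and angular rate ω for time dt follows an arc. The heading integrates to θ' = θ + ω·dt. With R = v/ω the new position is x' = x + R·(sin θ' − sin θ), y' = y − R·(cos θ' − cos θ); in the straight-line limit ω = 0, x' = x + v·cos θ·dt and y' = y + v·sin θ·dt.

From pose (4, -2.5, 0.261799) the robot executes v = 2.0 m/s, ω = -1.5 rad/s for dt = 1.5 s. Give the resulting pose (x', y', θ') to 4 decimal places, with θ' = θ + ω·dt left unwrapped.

θ' = 0.2618 + -1.5·1.5 = -1.9882
R = v/ω = 2.0/-1.5 = -1.3333
x' = 4 + -1.3333·(sin -1.9882 − sin 0.2618) = 5.5640
y' = -2.5 − -1.3333·(cos -1.9882 − cos 0.2618) = -4.3284

(5.5640, -4.3284, -1.9882)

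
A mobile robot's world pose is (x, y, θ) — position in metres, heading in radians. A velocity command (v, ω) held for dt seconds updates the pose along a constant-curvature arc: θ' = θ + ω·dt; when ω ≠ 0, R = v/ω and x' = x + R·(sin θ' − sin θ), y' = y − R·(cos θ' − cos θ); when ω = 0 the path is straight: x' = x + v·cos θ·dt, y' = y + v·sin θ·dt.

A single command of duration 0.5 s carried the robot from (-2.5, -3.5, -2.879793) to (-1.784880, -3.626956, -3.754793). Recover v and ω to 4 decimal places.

Δθ = -3.754793 − -2.879793 = -0.875000
ω = Δθ/dt = -0.875000/0.5 = -1.7500
R = Δx/(sin θ' − sin θ) = 0.8571
v = R·ω = 0.8571·-1.7500 = -1.5000

v = -1.5000, ω = -1.7500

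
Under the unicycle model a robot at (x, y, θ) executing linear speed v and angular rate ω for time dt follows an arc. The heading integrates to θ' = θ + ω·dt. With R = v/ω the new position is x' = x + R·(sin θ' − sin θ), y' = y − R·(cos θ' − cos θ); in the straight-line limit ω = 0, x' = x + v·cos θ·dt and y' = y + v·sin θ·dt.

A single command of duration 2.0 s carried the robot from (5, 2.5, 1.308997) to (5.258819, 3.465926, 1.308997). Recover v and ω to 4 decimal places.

Δθ = 1.308997 − 1.308997 = 0.000000
ω = Δθ/dt = 0.000000/2.0 = 0.0000
ω = 0 → v = (Δx·cos θ + Δy·sin θ)/dt = 0.5000

v = 0.5000, ω = 0.0000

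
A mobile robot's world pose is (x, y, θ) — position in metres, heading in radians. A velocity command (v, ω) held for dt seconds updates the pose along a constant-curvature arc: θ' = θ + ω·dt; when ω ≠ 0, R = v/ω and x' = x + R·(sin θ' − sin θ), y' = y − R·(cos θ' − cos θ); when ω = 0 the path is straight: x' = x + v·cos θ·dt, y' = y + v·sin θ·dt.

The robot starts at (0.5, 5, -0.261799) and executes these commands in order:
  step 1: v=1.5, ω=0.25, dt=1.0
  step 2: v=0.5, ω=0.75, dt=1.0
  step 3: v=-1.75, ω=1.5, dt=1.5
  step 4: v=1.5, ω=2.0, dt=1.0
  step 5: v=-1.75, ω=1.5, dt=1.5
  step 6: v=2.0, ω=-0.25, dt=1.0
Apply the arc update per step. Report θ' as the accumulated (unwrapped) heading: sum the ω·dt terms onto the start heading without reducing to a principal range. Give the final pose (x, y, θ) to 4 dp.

step 1: θ'=-0.0118 (R=6.0000) → pose (1.9821, 4.7960, -0.0118)
step 2: θ'=0.7382 (R=0.6667) → pose (2.4386, 4.9695, 0.7382)
step 3: θ'=2.9882 (R=-1.1667) → pose (3.0455, 2.9535, 2.9882)
step 4: θ'=4.9882 (R=0.7500) → pose (2.2092, 2.0081, 4.9882)
step 5: θ'=7.2382 (R=-1.1667) → pose (0.1343, 2.3642, 7.2382)
step 6: θ'=6.9882 (R=-8.0000) → pose (1.4805, 3.8363, 6.9882)

(1.4805, 3.8363, 6.9882)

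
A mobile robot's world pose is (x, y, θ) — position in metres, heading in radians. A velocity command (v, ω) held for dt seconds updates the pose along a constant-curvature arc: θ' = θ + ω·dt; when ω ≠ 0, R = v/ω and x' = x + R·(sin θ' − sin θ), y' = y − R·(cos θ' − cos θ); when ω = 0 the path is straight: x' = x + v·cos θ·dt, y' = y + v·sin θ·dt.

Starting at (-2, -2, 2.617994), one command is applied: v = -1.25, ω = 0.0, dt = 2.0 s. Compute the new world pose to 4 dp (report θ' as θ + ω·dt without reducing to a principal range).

θ' = 2.6180 + 0.0·2.0 = 2.6180
ω = 0 → straight: x' = -2 + -1.25·cos(2.6180)·2.0 = 0.1651
y' = -2 + -1.25·sin(2.6180)·2.0 = -3.2500

(0.1651, -3.2500, 2.6180)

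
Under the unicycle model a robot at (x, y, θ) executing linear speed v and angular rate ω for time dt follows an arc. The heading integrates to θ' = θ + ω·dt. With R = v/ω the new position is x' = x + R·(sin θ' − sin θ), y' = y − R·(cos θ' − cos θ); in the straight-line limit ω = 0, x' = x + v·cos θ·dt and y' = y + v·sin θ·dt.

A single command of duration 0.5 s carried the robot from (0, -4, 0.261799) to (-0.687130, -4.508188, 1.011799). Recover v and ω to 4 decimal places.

Δθ = 1.011799 − 0.261799 = 0.750000
ω = Δθ/dt = 0.750000/0.5 = 1.5000
R = Δx/(sin θ' − sin θ) = -1.1667
v = R·ω = -1.1667·1.5000 = -1.7500

v = -1.7500, ω = 1.5000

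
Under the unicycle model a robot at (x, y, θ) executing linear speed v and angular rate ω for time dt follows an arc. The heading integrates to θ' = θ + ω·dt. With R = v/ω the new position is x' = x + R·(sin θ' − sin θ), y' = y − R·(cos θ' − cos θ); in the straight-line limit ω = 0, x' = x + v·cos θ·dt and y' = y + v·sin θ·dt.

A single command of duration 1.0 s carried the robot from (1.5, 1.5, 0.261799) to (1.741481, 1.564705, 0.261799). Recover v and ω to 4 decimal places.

v = 0.2500, ω = 0.0000

Δθ = 0.261799 − 0.261799 = 0.000000
ω = Δθ/dt = 0.000000/1.0 = 0.0000
ω = 0 → v = (Δx·cos θ + Δy·sin θ)/dt = 0.2500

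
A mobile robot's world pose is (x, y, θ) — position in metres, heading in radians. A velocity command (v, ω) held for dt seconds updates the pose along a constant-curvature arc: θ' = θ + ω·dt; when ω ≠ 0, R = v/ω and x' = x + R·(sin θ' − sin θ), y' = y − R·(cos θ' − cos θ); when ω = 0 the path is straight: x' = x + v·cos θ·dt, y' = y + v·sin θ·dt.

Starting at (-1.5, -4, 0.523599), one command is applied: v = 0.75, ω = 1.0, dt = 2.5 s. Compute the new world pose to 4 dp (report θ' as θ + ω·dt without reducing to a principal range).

(-1.7867, -2.6057, 3.0236)

θ' = 0.5236 + 1.0·2.5 = 3.0236
R = v/ω = 0.75/1.0 = 0.7500
x' = -1.5 + 0.7500·(sin 3.0236 − sin 0.5236) = -1.7867
y' = -4 − 0.7500·(cos 3.0236 − cos 0.5236) = -2.6057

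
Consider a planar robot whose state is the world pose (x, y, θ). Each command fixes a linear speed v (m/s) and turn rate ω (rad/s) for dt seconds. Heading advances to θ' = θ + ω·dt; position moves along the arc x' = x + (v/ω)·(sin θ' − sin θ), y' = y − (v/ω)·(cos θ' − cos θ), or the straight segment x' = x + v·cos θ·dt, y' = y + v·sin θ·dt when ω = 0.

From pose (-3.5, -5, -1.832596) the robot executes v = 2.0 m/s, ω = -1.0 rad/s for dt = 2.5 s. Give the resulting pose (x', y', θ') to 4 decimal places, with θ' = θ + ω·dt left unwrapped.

(-7.2893, -5.2238, -4.3326)

θ' = -1.8326 + -1.0·2.5 = -4.3326
R = v/ω = 2.0/-1.0 = -2.0000
x' = -3.5 + -2.0000·(sin -4.3326 − sin -1.8326) = -7.2893
y' = -5 − -2.0000·(cos -4.3326 − cos -1.8326) = -5.2238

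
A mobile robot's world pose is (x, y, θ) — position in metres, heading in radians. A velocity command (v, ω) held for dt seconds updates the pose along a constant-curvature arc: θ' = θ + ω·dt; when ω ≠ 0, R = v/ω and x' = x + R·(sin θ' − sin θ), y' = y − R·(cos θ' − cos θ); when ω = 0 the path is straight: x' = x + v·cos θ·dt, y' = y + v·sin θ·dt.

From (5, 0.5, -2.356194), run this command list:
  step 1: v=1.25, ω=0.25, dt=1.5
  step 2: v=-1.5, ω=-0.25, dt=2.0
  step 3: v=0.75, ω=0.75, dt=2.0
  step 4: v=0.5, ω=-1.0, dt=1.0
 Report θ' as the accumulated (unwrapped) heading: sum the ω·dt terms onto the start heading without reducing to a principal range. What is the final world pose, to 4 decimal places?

(5.5971, -0.5193, -1.9812)

step 1: θ'=-1.9812 (R=5.0000) → pose (3.9507, -1.0407, -1.9812)
step 2: θ'=-2.4812 (R=6.0000) → pose (5.7719, 1.3040, -2.4812)
step 3: θ'=-0.9812 (R=1.0000) → pose (5.5542, -0.0418, -0.9812)
step 4: θ'=-1.9812 (R=-0.5000) → pose (5.5971, -0.5193, -1.9812)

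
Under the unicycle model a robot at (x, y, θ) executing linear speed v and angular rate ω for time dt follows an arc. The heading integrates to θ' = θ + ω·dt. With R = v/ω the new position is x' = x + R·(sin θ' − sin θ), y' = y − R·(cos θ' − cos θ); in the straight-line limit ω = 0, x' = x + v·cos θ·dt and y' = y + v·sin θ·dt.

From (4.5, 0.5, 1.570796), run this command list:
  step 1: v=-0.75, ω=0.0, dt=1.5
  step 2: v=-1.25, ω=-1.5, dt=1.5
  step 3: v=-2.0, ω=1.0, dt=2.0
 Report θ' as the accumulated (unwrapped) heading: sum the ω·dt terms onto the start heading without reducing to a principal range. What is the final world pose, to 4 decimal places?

step 1: θ'=1.5708 (straight) → pose (4.5000, -0.6250, 1.5708)
step 2: θ'=-0.6792 (R=0.8333) → pose (3.1432, -1.2734, -0.6792)
step 3: θ'=1.3208 (R=-2.0000) → pose (-0.0510, -2.3347, 1.3208)

(-0.0510, -2.3347, 1.3208)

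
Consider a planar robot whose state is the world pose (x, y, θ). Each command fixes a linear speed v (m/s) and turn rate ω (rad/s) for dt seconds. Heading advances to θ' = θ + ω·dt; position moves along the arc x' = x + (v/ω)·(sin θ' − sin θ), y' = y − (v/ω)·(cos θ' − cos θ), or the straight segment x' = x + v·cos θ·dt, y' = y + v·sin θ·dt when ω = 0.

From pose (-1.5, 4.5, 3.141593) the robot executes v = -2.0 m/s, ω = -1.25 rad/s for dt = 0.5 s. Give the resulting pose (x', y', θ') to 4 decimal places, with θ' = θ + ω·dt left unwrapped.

(-0.5638, 4.1975, 2.5166)

θ' = 3.1416 + -1.25·0.5 = 2.5166
R = v/ω = -2.0/-1.25 = 1.6000
x' = -1.5 + 1.6000·(sin 2.5166 − sin 3.1416) = -0.5638
y' = 4.5 − 1.6000·(cos 2.5166 − cos 3.1416) = 4.1975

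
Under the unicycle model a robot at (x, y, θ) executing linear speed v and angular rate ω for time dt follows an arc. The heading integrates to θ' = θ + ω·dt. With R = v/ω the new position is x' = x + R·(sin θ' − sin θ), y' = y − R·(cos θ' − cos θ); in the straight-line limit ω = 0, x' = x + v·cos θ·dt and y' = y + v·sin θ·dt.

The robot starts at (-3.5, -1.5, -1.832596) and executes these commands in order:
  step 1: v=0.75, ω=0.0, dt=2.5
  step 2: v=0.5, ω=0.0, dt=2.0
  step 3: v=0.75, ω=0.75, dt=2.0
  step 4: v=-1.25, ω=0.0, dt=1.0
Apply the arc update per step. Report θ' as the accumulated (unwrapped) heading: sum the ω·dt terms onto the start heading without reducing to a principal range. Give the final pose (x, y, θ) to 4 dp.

(-4.7862, -5.0729, -0.3326)

step 1: θ'=-1.8326 (straight) → pose (-3.9853, -3.3111, -1.8326)
step 2: θ'=-1.8326 (straight) → pose (-4.2441, -4.2770, -1.8326)
step 3: θ'=-0.3326 (R=1.0000) → pose (-3.6047, -5.4811, -0.3326)
step 4: θ'=-0.3326 (straight) → pose (-4.7862, -5.0729, -0.3326)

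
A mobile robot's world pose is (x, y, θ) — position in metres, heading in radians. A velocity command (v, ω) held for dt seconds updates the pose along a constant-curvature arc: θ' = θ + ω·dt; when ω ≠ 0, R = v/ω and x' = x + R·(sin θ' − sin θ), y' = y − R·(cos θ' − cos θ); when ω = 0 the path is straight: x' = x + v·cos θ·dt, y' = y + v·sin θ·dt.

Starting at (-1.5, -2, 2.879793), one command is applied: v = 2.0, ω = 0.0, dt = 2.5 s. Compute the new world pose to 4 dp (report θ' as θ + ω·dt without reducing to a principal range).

θ' = 2.8798 + 0.0·2.5 = 2.8798
ω = 0 → straight: x' = -1.5 + 2.0·cos(2.8798)·2.5 = -6.3296
y' = -2 + 2.0·sin(2.8798)·2.5 = -0.7059

(-6.3296, -0.7059, 2.8798)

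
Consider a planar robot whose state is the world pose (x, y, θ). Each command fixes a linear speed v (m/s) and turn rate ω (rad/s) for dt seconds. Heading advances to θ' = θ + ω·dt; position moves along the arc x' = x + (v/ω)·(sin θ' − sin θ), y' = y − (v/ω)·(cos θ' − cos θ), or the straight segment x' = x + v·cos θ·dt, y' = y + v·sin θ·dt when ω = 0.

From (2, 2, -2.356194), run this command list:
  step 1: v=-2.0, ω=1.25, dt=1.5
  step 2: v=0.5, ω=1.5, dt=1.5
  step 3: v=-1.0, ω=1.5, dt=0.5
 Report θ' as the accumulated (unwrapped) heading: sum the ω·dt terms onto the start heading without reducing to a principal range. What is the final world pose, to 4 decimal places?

(2.3550, 4.5004, 2.5188)

step 1: θ'=-0.4812 (R=-1.6000) → pose (1.6092, 4.5497, -0.4812)
step 2: θ'=1.7688 (R=0.3333) → pose (2.0903, 4.9107, 1.7688)
step 3: θ'=2.5188 (R=-0.6667) → pose (2.3550, 4.5004, 2.5188)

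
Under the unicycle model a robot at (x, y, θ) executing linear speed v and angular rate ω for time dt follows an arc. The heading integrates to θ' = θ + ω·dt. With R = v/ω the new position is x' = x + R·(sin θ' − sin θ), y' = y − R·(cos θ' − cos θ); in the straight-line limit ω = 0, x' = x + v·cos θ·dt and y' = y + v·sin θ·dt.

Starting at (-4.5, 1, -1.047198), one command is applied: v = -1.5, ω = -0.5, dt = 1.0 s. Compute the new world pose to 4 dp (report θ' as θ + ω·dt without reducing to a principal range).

θ' = -1.0472 + -0.5·1.0 = -1.5472
R = v/ω = -1.5/-0.5 = 3.0000
x' = -4.5 + 3.0000·(sin -1.5472 − sin -1.0472) = -4.9011
y' = 1 − 3.0000·(cos -1.5472 − cos -1.0472) = 2.4292

(-4.9011, 2.4292, -1.5472)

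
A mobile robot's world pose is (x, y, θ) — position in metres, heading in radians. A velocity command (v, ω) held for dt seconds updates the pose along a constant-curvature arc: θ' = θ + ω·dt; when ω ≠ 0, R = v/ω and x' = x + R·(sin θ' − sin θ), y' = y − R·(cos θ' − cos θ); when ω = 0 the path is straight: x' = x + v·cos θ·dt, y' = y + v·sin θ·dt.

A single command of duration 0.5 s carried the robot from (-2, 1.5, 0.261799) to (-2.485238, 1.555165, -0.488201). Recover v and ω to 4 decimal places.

Δθ = -0.488201 − 0.261799 = -0.750000
ω = Δθ/dt = -0.750000/0.5 = -1.5000
R = Δx/(sin θ' − sin θ) = 0.6667
v = R·ω = 0.6667·-1.5000 = -1.0000

v = -1.0000, ω = -1.5000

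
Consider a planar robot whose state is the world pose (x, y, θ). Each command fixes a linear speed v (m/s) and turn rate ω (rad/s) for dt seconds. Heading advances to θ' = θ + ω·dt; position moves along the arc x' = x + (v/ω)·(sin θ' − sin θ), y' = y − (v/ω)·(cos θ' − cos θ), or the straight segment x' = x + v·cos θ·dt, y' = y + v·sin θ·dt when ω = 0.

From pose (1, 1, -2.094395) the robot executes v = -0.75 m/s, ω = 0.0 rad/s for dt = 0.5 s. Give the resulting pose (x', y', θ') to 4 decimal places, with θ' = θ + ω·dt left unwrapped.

(1.1875, 1.3248, -2.0944)

θ' = -2.0944 + 0.0·0.5 = -2.0944
ω = 0 → straight: x' = 1 + -0.75·cos(-2.0944)·0.5 = 1.1875
y' = 1 + -0.75·sin(-2.0944)·0.5 = 1.3248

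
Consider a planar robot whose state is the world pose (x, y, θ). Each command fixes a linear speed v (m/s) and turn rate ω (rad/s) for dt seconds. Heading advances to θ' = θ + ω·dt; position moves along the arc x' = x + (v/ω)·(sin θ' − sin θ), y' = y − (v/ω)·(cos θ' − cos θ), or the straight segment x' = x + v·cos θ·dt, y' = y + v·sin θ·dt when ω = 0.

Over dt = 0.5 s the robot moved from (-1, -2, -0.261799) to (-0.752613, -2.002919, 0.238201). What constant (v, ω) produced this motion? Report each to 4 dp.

v = 0.5000, ω = 1.0000

Δθ = 0.238201 − -0.261799 = 0.500000
ω = Δθ/dt = 0.500000/0.5 = 1.0000
R = Δx/(sin θ' − sin θ) = 0.5000
v = R·ω = 0.5000·1.0000 = 0.5000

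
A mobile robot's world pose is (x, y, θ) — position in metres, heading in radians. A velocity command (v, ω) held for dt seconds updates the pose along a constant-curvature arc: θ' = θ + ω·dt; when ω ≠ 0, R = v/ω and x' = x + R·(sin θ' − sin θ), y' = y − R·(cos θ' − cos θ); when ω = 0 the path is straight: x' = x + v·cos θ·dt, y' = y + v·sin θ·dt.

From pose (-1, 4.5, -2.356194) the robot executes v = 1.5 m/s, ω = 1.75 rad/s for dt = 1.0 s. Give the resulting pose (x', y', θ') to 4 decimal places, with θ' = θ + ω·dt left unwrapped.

θ' = -2.3562 + 1.75·1.0 = -0.6062
R = v/ω = 1.5/1.75 = 0.8571
x' = -1 + 0.8571·(sin -0.6062 − sin -2.3562) = -0.8823
y' = 4.5 − 0.8571·(cos -0.6062 − cos -2.3562) = 3.1895

(-0.8823, 3.1895, -0.6062)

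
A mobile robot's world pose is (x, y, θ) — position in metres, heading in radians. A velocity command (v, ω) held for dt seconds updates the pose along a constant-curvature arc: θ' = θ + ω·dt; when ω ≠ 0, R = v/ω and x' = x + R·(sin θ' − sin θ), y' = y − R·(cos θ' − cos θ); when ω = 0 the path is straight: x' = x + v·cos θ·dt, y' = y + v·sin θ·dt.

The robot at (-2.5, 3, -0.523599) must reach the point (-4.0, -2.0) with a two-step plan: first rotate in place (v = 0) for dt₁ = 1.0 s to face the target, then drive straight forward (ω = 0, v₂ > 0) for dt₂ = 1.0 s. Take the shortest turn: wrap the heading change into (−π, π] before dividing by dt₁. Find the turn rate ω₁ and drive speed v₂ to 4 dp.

heading to target = atan2(-2−3, -4−-2.5) = -1.8623
Δθ = wrap(-1.8623 − -0.5236) = -1.3387; ω₁ = Δθ/dt₁ = -1.3387
distance = √((-4−-2.5)² + (-2−3)²) = 5.2202; v₂ = distance/dt₂ = 5.2202

ω₁ = -1.3387, v₂ = 5.2202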